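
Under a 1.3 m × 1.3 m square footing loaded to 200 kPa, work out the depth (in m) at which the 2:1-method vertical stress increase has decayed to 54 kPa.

z ≈ 1.2 m

2:1 spreading — at depth z the loaded area has grown by z in each plan dimension:
qB²/(B+z)² = Δσ_z ⇒ z = B(√(q/Δσ_z) − 1) = 1.3×(√(200/54) − 1) = 1.202 m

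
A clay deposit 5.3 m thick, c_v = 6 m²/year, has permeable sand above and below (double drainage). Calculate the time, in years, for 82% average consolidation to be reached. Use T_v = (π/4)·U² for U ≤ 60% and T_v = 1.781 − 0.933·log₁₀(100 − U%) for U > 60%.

Drainage path length: H_d = H/2 = 2.65 m (double drainage).
U > 60%: T_v = 1.781 − 0.933·log₁₀(100 − 82) = 0.60983.
t = T_v·H_d²/c_v = 0.60983×2.65²/6 = 0.7138 years.

t ≈ 0.714 years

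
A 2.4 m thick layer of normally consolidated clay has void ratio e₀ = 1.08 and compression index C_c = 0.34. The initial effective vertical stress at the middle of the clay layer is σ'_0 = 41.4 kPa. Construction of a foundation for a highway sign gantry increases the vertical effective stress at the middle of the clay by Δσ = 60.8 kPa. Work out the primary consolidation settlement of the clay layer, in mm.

S_c ≈ 154 mm

Final effective stress: σ'_f = σ'_0 + Δσ = 41.4 + 60.8 = 102.2 kPa.
Normally consolidated clay, so the full stress increment lies on the virgin compression line:
S_c = C_c·H/(1+e₀)·log₁₀(σ'_f/σ'_0) = 0.34×2.4/(1+1.08)×log₁₀(102.2/41.4)
    = 0.39231 × 0.39245 = 0.154 m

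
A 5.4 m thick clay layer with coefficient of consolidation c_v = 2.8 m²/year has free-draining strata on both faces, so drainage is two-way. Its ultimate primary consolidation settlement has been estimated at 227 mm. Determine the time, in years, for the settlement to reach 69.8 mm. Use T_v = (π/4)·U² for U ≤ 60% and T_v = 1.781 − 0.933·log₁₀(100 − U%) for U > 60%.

t ≈ 0.193 years

Drainage path length: H_d = H/2 = 2.7 m (double drainage).
U = S(t)/S_ult = 69.8/227 = 0.3075.
U ≤ 60%: T_v = (π/4)·U² = (π/4)×0.30749² = 0.074259.
t = T_v·H_d²/c_v = 0.074259×2.7²/2.8 = 0.1933 years.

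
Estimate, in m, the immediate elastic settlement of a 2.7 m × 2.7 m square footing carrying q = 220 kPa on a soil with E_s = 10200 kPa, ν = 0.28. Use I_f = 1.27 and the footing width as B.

Immediate (elastic) settlement: S_e = q·B·(1−ν²)/E_s · I_f.
S_e = 220 × 2.7 × (1 − 0.28²) / 10200 × 1.27
    = 220 × 2.7 × 0.9216 / 10200 × 1.27
    = 0.06816 m

S_e ≈ 0.0682 m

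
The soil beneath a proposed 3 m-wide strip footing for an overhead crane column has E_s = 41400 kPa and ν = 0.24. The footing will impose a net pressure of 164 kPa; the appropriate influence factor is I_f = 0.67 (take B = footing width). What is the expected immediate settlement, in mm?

Immediate (elastic) settlement: S_e = q·B·(1−ν²)/E_s · I_f.
S_e = 164 × 3 × (1 − 0.24²) / 41400 × 0.67
    = 164 × 3 × 0.9424 / 41400 × 0.67
    = 0.007504 m = 7.504 mm

S_e ≈ 7.5 mm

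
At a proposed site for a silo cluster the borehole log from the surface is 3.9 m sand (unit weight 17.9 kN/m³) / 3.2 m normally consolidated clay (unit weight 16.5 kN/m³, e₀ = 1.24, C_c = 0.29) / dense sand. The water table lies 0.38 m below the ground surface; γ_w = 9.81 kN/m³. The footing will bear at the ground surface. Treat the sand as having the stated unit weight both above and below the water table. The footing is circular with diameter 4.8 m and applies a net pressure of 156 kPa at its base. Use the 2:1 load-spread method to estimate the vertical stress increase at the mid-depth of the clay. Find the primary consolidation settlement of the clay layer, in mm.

S_c ≈ 99.3 mm

Mid-depth of clay below the ground surface: z = 3.9 + 3.2/2 = 5.5 m.
Total vertical stress at mid-clay: σ_v = 17.9×3.9 + 16.5×1.6 = 96.21 kPa.
Pore pressure: u = 9.81×(5.5 − 0.38) = 50.227 kPa.
Initial effective stress: σ'_0 = σ_v − u = 96.21 − 50.227 = 45.983 kPa.
Stress increase at mid-clay by the 2:1 spreading method:
Δσ ≈ qD²/(D+z)² = 156×4.8²/(4.8+5.5)² = 33.879 kPa
Final effective stress: σ'_f = σ'_0 + Δσ = 45.983 + 33.879 = 79.862 kPa.
Normally consolidated clay, so the full stress increment lies on the virgin compression line:
S_c = C_c·H/(1+e₀)·log₁₀(σ'_f/σ'_0) = 0.29×3.2/(1+1.24)×log₁₀(79.862/45.983)
    = 0.41429 × 0.23974 = 0.09932 m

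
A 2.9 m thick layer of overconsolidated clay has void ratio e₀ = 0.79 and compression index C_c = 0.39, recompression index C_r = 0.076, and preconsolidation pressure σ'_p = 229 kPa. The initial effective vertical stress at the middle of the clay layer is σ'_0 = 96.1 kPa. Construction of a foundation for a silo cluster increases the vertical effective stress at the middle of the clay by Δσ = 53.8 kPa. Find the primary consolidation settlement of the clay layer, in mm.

Final effective stress: σ'_f = 96.1 + 53.8 = 149.9 kPa.
σ'_f = 149.9 ≤ σ'_p = 229 kPa, so the clay remains overconsolidated and only the recompression index applies:
S_c = C_r·H/(1+e₀)·log₁₀(σ'_f/σ'_0) = 0.076×2.9/1.79×log₁₀(149.9/96.1)
    = 0.12313 × 0.19308 = 0.02377 m

S_c ≈ 23.8 mm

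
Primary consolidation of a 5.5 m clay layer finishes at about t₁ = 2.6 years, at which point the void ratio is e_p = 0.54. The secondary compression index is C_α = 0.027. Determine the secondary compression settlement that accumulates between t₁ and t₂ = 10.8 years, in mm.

S_s ≈ 59.6 mm

Secondary compression: S_s = C_α·H/(1+e_p)·log₁₀(t₂/t₁)
S_s = 0.027×5.5/(1+0.54)×log₁₀(10.8/2.6)
    = 0.09643 × 0.6185 = 0.05964 m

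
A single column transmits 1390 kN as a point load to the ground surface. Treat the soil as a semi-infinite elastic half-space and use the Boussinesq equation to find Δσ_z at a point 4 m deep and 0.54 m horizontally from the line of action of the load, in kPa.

Boussinesq vertical stress below a point load on an elastic half-space:
Δσ_z = 3P/(2πz²) · [1 + (r/z)²]^(−5/2)
r/z = 0.54/4 = 0.135; [1+(r/z)²]^(−5/2) = 0.95585.
Δσ_z = 3×1390/(2π×4²) × 0.95585 = 41.48 × 0.95585 = 39.65 kPa

Δσ_z ≈ 39.6 kPa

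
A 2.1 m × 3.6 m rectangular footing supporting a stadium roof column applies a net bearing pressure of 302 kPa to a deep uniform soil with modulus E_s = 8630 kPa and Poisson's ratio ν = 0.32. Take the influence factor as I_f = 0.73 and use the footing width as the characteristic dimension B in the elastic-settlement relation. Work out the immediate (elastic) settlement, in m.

Immediate (elastic) settlement: S_e = q·B·(1−ν²)/E_s · I_f.
S_e = 302 × 2.1 × (1 − 0.32²) / 8630 × 0.73
    = 302 × 2.1 × 0.8976 / 8630 × 0.73
    = 0.04815 m

S_e ≈ 0.0482 m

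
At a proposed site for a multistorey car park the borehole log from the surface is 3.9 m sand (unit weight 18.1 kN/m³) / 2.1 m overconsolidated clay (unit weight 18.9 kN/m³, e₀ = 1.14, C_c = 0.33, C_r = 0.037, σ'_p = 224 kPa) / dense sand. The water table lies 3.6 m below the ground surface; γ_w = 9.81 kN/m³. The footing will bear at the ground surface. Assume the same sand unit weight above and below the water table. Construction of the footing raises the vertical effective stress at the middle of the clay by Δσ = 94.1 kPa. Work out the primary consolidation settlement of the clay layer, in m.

S_c ≈ 0.0126 m

Mid-depth of clay below the ground surface: z = 3.9 + 2.1/2 = 4.95 m.
Total vertical stress at mid-clay: σ_v = 18.1×3.9 + 18.9×1.05 = 90.435 kPa.
Pore pressure: u = 9.81×(4.95 − 3.6) = 13.244 kPa.
Initial effective stress: σ'_0 = σ_v − u = 90.435 − 13.244 = 77.191 kPa.
Final effective stress: σ'_f = 77.191 + 94.1 = 171.29 kPa.
σ'_f = 171.29 ≤ σ'_p = 224 kPa, so the clay remains overconsolidated and only the recompression index applies:
S_c = C_r·H/(1+e₀)·log₁₀(σ'_f/σ'_0) = 0.037×2.1/2.14×log₁₀(171.29/77.191)
    = 0.036308 × 0.34617 = 0.01257 m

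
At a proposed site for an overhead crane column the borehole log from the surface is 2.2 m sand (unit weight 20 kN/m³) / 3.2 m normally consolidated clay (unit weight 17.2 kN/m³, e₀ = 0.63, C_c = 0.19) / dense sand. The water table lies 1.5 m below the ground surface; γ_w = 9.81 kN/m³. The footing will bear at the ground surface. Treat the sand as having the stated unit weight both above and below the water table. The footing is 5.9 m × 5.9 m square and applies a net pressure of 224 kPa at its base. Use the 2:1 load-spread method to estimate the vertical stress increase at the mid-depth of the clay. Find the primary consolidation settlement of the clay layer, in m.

S_c ≈ 0.16 m

Mid-depth of clay below the ground surface: z = 2.2 + 3.2/2 = 3.8 m.
Total vertical stress at mid-clay: σ_v = 20×2.2 + 17.2×1.6 = 71.52 kPa.
Pore pressure: u = 9.81×(3.8 − 1.5) = 22.563 kPa.
Initial effective stress: σ'_0 = σ_v − u = 71.52 − 22.563 = 48.957 kPa.
Stress increase at mid-clay by the 2:1 spreading method:
Δσ = qBL/((B+z)(L+z)) = 224×5.9×5.9/((5.9+3.8)(5.9+3.8)) = 82.872 kPa
Final effective stress: σ'_f = σ'_0 + Δσ = 48.957 + 82.872 = 131.83 kPa.
Normally consolidated clay, so the full stress increment lies on the virgin compression line:
S_c = C_c·H/(1+e₀)·log₁₀(σ'_f/σ'_0) = 0.19×3.2/(1+0.63)×log₁₀(131.83/48.957)
    = 0.37301 × 0.4302 = 0.1605 m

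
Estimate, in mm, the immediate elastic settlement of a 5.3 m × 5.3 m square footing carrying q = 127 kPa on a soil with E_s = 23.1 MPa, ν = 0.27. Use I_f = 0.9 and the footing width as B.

Immediate (elastic) settlement: S_e = q·B·(1−ν²)/E_s · I_f.
E_s = 23.1 MPa = 23100 kPa.
S_e = 127 × 5.3 × (1 − 0.27²) / 23100 × 0.9
    = 127 × 5.3 × 0.9271 / 23100 × 0.9
    = 0.02431 m = 24.31 mm

S_e ≈ 24.3 mm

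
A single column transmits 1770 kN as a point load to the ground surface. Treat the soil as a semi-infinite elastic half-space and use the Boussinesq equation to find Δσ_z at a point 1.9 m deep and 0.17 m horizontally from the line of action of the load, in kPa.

Boussinesq vertical stress below a point load on an elastic half-space:
Δσ_z = 3P/(2πz²) · [1 + (r/z)²]^(−5/2)
r/z = 0.17/1.9 = 0.089474; [1+(r/z)²]^(−5/2) = 0.98026.
Δσ_z = 3×1770/(2π×1.9²) × 0.98026 = 234.1 × 0.98026 = 229.5 kPa

Δσ_z ≈ 229 kPa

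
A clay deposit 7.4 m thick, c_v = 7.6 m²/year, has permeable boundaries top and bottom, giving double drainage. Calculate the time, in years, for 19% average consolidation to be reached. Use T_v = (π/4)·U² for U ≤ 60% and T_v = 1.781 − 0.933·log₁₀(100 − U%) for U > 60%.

t ≈ 0.0511 years

Drainage path length: H_d = H/2 = 3.7 m (double drainage).
U ≤ 60%: T_v = (π/4)·U² = (π/4)×0.19² = 0.028353.
t = T_v·H_d²/c_v = 0.028353×3.7²/7.6 = 0.05107 years.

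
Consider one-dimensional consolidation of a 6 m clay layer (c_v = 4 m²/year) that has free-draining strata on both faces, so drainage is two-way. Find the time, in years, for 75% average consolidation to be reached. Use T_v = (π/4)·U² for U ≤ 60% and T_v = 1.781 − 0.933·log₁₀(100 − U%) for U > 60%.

t ≈ 1.07 years

Drainage path length: H_d = H/2 = 3 m (double drainage).
U > 60%: T_v = 1.781 − 0.933·log₁₀(100 − 75) = 0.47672.
t = T_v·H_d²/c_v = 0.47672×3²/4 = 1.073 years.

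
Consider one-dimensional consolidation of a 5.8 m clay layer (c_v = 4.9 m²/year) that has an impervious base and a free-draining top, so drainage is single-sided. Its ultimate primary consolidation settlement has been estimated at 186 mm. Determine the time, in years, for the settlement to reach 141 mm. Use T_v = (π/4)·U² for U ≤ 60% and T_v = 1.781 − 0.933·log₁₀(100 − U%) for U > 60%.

Drainage path length: H_d = H = 5.8 m (single drainage).
U = S(t)/S_ult = 141/186 = 0.7581.
U > 60%: T_v = 1.781 − 0.933·log₁₀(100 − 75.806) = 0.49001.
t = T_v·H_d²/c_v = 0.49001×5.8²/4.9 = 3.364 years.

t ≈ 3.36 years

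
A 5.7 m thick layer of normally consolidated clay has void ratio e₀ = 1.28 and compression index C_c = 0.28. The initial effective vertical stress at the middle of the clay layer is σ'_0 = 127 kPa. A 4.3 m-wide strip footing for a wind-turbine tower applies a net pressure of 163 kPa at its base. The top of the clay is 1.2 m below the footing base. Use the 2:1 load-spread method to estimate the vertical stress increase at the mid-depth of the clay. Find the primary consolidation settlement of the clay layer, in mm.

S_c ≈ 154 mm

Mid-depth of clay below the footing base: z = 1.2 + 5.7/2 = 4.05 m.
Stress increase at mid-clay by the 2:1 spreading method:
Δσ = qB/(B+z) = 163×4.3/(4.3+4.05) = 83.94 kPa
Final effective stress: σ'_f = σ'_0 + Δσ = 127 + 83.94 = 210.94 kPa.
Normally consolidated clay, so the full stress increment lies on the virgin compression line:
S_c = C_c·H/(1+e₀)·log₁₀(σ'_f/σ'_0) = 0.28×5.7/(1+1.28)×log₁₀(210.94/127)
    = 0.7 × 0.22036 = 0.1543 m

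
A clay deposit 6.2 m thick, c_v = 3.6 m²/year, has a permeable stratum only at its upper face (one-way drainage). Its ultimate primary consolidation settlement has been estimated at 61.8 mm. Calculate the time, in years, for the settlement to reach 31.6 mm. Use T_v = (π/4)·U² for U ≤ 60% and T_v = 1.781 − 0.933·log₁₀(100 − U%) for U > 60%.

Drainage path length: H_d = H = 6.2 m (single drainage).
U = S(t)/S_ult = 31.6/61.8 = 0.5113.
U ≤ 60%: T_v = (π/4)·U² = (π/4)×0.51133² = 0.20535.
t = T_v·H_d²/c_v = 0.20535×6.2²/3.6 = 2.193 years.

t ≈ 2.19 years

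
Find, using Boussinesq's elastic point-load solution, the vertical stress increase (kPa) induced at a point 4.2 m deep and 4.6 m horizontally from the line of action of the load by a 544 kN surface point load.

Δσ_z ≈ 2.05 kPa

Boussinesq vertical stress below a point load on an elastic half-space:
Δσ_z = 3P/(2πz²) · [1 + (r/z)²]^(−5/2)
r/z = 4.6/4.2 = 1.0952; [1+(r/z)²]^(−5/2) = 0.13937.
Δσ_z = 3×544/(2π×4.2²) × 0.13937 = 14.725 × 0.13937 = 2.052 kPa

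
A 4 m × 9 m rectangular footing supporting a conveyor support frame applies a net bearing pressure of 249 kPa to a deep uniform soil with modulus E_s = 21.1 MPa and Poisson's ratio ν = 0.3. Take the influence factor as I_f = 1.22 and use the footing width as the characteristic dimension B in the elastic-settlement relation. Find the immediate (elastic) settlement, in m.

Immediate (elastic) settlement: S_e = q·B·(1−ν²)/E_s · I_f.
E_s = 21.1 MPa = 21100 kPa.
S_e = 249 × 4 × (1 − 0.3²) / 21100 × 1.22
    = 249 × 4 × 0.91 / 21100 × 1.22
    = 0.05241 m

S_e ≈ 0.0524 m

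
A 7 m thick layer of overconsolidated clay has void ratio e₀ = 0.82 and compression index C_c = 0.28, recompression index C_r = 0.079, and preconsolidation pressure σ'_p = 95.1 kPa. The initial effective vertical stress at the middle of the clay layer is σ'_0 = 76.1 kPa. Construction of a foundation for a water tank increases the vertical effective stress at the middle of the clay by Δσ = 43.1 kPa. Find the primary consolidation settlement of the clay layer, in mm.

Final effective stress: σ'_f = 76.1 + 43.1 = 119.2 kPa.
σ'_f = 119.2 > σ'_p = 95.1 kPa, so the stress path crosses the preconsolidation pressure — recompression up to σ'_p, then virgin compression beyond:
S_c = H/(1+e₀)·[C_r·log₁₀(σ'_p/σ'_0) + C_c·log₁₀(σ'_f/σ'_p)]
    = 7/1.82 × [0.079×log₁₀(95.1/76.1) + 0.28×log₁₀(119.2/95.1)]
    = 3.8462 × [0.0076469 + 0.027467] = 0.1351 m

S_c ≈ 135 mm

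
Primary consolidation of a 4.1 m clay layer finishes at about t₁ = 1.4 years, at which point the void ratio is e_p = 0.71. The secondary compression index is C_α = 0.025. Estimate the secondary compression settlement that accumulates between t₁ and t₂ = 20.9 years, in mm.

S_s ≈ 70.4 mm

Secondary compression: S_s = C_α·H/(1+e_p)·log₁₀(t₂/t₁)
S_s = 0.025×4.1/(1+0.71)×log₁₀(20.9/1.4)
    = 0.05994 × 1.174 = 0.07037 m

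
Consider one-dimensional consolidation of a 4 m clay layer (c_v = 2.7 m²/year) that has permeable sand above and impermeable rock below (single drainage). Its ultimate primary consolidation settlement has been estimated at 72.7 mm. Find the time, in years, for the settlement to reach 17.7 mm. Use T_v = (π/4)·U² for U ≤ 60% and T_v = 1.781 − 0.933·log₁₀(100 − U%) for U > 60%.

t ≈ 0.276 years

Drainage path length: H_d = H = 4 m (single drainage).
U = S(t)/S_ult = 17.7/72.7 = 0.2435.
U ≤ 60%: T_v = (π/4)·U² = (π/4)×0.24347² = 0.046555.
t = T_v·H_d²/c_v = 0.046555×4²/2.7 = 0.2759 years.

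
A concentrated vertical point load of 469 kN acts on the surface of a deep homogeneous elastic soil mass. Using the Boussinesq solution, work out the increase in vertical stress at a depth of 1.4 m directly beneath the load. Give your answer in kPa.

Boussinesq vertical stress below a point load on an elastic half-space:
Δσ_z = 3P/(2πz²) · [1 + (r/z)²]^(−5/2)
r/z = 0/1.4 = 0; [1+(r/z)²]^(−5/2) = 1.
Δσ_z = 3×469/(2π×1.4²) × 1 = 114.25 × 1 = 114.2 kPa

Δσ_z ≈ 114 kPa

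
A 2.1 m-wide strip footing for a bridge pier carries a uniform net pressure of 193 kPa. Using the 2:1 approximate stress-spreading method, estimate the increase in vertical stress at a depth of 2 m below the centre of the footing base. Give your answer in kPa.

By the 2:1 method the load spreads at 1 horizontal : 2 vertical, so at depth z the loaded area has grown by z in each plan dimension:
Δσ = qB/(B+z) = 193×2.1/(2.1+2) = 98.854 kPa

Δσ_z ≈ 98.9 kPa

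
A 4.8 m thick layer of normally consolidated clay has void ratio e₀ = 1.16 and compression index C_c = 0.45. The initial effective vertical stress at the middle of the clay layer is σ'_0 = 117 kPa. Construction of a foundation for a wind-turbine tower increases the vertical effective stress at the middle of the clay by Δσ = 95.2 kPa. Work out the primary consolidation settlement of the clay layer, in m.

Final effective stress: σ'_f = σ'_0 + Δσ = 117 + 95.2 = 212.2 kPa.
Normally consolidated clay, so the full stress increment lies on the virgin compression line:
S_c = C_c·H/(1+e₀)·log₁₀(σ'_f/σ'_0) = 0.45×4.8/(1+1.16)×log₁₀(212.2/117)
    = 1 × 0.25856 = 0.2586 m

S_c ≈ 0.259 m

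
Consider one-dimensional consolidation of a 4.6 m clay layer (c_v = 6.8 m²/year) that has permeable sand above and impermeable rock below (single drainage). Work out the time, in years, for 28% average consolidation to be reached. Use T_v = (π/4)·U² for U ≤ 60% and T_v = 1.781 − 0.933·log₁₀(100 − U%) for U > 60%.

Drainage path length: H_d = H = 4.6 m (single drainage).
U ≤ 60%: T_v = (π/4)·U² = (π/4)×0.28² = 0.061575.
t = T_v·H_d²/c_v = 0.061575×4.6²/6.8 = 0.1916 years.

t ≈ 0.192 years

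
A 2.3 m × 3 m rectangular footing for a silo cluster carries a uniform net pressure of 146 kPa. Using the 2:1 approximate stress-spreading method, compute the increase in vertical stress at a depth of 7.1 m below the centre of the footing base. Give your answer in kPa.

By the 2:1 method the load spreads at 1 horizontal : 2 vertical, so at depth z the loaded area has grown by z in each plan dimension:
Δσ = qBL/((B+z)(L+z)) = 146×2.3×3/((2.3+7.1)(3+7.1)) = 10.611 kPa

Δσ_z ≈ 10.6 kPa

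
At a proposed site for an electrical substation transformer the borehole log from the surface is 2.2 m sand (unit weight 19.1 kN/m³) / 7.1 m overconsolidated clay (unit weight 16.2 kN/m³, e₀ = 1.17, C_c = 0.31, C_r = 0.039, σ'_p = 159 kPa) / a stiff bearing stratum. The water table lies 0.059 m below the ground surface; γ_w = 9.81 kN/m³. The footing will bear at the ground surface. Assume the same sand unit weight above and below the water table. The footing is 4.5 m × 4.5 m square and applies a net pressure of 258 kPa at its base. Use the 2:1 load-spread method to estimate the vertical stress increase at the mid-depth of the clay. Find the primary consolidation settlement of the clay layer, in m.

S_c ≈ 0.0421 m

Mid-depth of clay below the ground surface: z = 2.2 + 7.1/2 = 5.75 m.
Total vertical stress at mid-clay: σ_v = 19.1×2.2 + 16.2×3.55 = 99.53 kPa.
Pore pressure: u = 9.81×(5.75 − 0.059) = 55.829 kPa.
Initial effective stress: σ'_0 = σ_v − u = 99.53 − 55.829 = 43.701 kPa.
Stress increase at mid-clay by the 2:1 spreading method:
Δσ = qBL/((B+z)(L+z)) = 258×4.5×4.5/((4.5+5.75)(4.5+5.75)) = 49.728 kPa
Final effective stress: σ'_f = 43.701 + 49.728 = 93.429 kPa.
σ'_f = 93.429 ≤ σ'_p = 159 kPa, so the clay remains overconsolidated and only the recompression index applies:
S_c = C_r·H/(1+e₀)·log₁₀(σ'_f/σ'_0) = 0.039×7.1/2.17×log₁₀(93.429/43.701)
    = 0.1276 × 0.32999 = 0.04211 m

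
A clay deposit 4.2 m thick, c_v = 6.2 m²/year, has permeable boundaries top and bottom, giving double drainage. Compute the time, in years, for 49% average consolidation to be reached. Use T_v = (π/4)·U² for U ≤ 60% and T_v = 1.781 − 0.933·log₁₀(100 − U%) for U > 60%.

t ≈ 0.134 years

Drainage path length: H_d = H/2 = 2.1 m (double drainage).
U ≤ 60%: T_v = (π/4)·U² = (π/4)×0.49² = 0.18857.
t = T_v·H_d²/c_v = 0.18857×2.1²/6.2 = 0.1341 years.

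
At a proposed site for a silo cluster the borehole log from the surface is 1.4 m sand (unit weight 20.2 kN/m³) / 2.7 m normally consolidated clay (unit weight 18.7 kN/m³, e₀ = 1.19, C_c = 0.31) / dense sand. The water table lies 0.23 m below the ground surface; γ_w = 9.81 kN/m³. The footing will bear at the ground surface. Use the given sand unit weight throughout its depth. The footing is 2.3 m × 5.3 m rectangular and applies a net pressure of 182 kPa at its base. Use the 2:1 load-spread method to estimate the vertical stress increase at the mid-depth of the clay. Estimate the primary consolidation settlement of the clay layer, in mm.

S_c ≈ 176 mm

Mid-depth of clay below the ground surface: z = 1.4 + 2.7/2 = 2.75 m.
Total vertical stress at mid-clay: σ_v = 20.2×1.4 + 18.7×1.35 = 53.525 kPa.
Pore pressure: u = 9.81×(2.75 − 0.23) = 24.721 kPa.
Initial effective stress: σ'_0 = σ_v − u = 53.525 − 24.721 = 28.804 kPa.
Stress increase at mid-clay by the 2:1 spreading method:
Δσ = qBL/((B+z)(L+z)) = 182×2.3×5.3/((2.3+2.75)(5.3+2.75)) = 54.574 kPa
Final effective stress: σ'_f = σ'_0 + Δσ = 28.804 + 54.574 = 83.378 kPa.
Normally consolidated clay, so the full stress increment lies on the virgin compression line:
S_c = C_c·H/(1+e₀)·log₁₀(σ'_f/σ'_0) = 0.31×2.7/(1+1.19)×log₁₀(83.378/28.804)
    = 0.38219 × 0.4616 = 0.1764 m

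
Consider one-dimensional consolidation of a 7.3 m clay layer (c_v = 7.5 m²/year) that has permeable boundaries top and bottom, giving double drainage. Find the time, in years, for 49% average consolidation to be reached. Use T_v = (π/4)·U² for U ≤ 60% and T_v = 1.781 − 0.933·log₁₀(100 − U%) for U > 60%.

t ≈ 0.335 years

Drainage path length: H_d = H/2 = 3.65 m (double drainage).
U ≤ 60%: T_v = (π/4)·U² = (π/4)×0.49² = 0.18857.
t = T_v·H_d²/c_v = 0.18857×3.65²/7.5 = 0.335 years.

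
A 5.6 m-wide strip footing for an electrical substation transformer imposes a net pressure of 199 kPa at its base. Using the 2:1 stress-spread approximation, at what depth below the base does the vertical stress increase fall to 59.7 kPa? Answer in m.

2:1 spreading — at depth z the loaded area has grown by z in each plan dimension:
qB/(B+z) = Δσ_z ⇒ z = qB/Δσ_z − B = 199×5.6/59.7 − 5.6 = 13.07 m

z ≈ 13.1 m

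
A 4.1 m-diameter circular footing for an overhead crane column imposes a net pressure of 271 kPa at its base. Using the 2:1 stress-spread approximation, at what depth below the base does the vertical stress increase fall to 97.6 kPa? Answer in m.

2:1 spreading — at depth z the loaded area has grown by z in each plan dimension:
qD²/(D+z)² = Δσ_z ⇒ z = D(√(q/Δσ_z) − 1) = 4.1×(√(271/97.6) − 1) = 2.732 m

z ≈ 2.73 m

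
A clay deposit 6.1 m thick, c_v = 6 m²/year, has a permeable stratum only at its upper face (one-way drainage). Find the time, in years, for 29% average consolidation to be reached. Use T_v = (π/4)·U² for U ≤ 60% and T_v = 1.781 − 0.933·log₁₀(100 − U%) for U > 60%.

t ≈ 0.41 years

Drainage path length: H_d = H = 6.1 m (single drainage).
U ≤ 60%: T_v = (π/4)·U² = (π/4)×0.29² = 0.066052.
t = T_v·H_d²/c_v = 0.066052×6.1²/6 = 0.4096 years.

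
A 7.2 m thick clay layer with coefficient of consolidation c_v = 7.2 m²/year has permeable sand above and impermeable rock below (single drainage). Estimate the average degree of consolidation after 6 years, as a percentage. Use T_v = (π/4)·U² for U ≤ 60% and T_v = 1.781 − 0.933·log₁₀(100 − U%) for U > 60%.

Drainage path length: H_d = H = 7.2 m (single drainage).
T_v = c_v·t/H_d² = 7.2×6/7.2² = 0.83333.
T_v = 0.83333 corresponds to the U > 60% branch:
U = 1 − 10^((1.781 − T_v)/0.933)/100 = 0.8963

U ≈ 89.6 %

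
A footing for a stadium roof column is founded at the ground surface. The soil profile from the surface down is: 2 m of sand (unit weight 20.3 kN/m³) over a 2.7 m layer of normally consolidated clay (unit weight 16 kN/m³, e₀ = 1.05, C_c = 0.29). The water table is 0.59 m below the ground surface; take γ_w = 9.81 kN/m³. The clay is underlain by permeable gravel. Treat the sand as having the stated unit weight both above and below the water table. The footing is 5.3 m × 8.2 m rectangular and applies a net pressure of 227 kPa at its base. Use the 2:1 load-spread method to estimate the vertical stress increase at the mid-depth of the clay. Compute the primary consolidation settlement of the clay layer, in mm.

Mid-depth of clay below the ground surface: z = 2 + 2.7/2 = 3.35 m.
Total vertical stress at mid-clay: σ_v = 20.3×2 + 16×1.35 = 62.2 kPa.
Pore pressure: u = 9.81×(3.35 − 0.59) = 27.076 kPa.
Initial effective stress: σ'_0 = σ_v − u = 62.2 − 27.076 = 35.124 kPa.
Stress increase at mid-clay by the 2:1 spreading method:
Δσ = qBL/((B+z)(L+z)) = 227×5.3×8.2/((5.3+3.35)(8.2+3.35)) = 98.746 kPa
Final effective stress: σ'_f = σ'_0 + Δσ = 35.124 + 98.746 = 133.87 kPa.
Normally consolidated clay, so the full stress increment lies on the virgin compression line:
S_c = C_c·H/(1+e₀)·log₁₀(σ'_f/σ'_0) = 0.29×2.7/(1+1.05)×log₁₀(133.87/35.124)
    = 0.38195 × 0.58108 = 0.2219 m

S_c ≈ 222 mm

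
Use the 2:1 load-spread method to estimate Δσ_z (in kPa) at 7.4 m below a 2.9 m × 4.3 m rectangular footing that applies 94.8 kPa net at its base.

Δσ_z ≈ 9.81 kPa

By the 2:1 method the load spreads at 1 horizontal : 2 vertical, so at depth z the loaded area has grown by z in each plan dimension:
Δσ = qBL/((B+z)(L+z)) = 94.8×2.9×4.3/((2.9+7.4)(4.3+7.4)) = 9.8096 kPa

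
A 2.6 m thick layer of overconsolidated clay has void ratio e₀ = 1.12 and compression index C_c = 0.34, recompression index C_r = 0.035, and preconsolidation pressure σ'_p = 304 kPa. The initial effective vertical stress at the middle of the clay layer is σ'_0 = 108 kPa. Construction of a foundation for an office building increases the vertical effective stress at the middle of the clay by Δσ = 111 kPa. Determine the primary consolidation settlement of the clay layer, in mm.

S_c ≈ 13.2 mm

Final effective stress: σ'_f = 108 + 111 = 219 kPa.
σ'_f = 219 ≤ σ'_p = 304 kPa, so the clay remains overconsolidated and only the recompression index applies:
S_c = C_r·H/(1+e₀)·log₁₀(σ'_f/σ'_0) = 0.035×2.6/2.12×log₁₀(219/108)
    = 0.042924 × 0.30702 = 0.01318 m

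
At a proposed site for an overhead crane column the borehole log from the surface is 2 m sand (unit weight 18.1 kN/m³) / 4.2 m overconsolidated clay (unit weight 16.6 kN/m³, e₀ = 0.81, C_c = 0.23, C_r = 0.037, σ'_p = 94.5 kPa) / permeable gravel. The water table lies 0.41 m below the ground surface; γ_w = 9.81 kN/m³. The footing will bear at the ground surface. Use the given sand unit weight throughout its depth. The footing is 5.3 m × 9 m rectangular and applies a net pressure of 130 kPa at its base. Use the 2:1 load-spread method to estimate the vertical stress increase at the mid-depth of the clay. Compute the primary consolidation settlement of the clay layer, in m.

S_c ≈ 0.0333 m

Mid-depth of clay below the ground surface: z = 2 + 4.2/2 = 4.1 m.
Total vertical stress at mid-clay: σ_v = 18.1×2 + 16.6×2.1 = 71.06 kPa.
Pore pressure: u = 9.81×(4.1 − 0.41) = 36.199 kPa.
Initial effective stress: σ'_0 = σ_v − u = 71.06 − 36.199 = 34.861 kPa.
Stress increase at mid-clay by the 2:1 spreading method:
Δσ = qBL/((B+z)(L+z)) = 130×5.3×9/((5.3+4.1)(9+4.1)) = 50.357 kPa
Final effective stress: σ'_f = 34.861 + 50.357 = 85.218 kPa.
σ'_f = 85.218 ≤ σ'_p = 94.5 kPa, so the clay remains overconsolidated and only the recompression index applies:
S_c = C_r·H/(1+e₀)·log₁₀(σ'_f/σ'_0) = 0.037×4.2/1.81×log₁₀(85.218/34.861)
    = 0.085855 × 0.38819 = 0.03333 m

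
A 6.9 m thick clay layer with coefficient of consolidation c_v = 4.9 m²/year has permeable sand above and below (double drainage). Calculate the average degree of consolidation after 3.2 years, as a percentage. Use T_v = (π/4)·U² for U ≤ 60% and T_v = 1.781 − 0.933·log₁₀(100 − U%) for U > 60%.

U ≈ 96.9 %

Drainage path length: H_d = H/2 = 3.45 m (double drainage).
T_v = c_v·t/H_d² = 4.9×3.2/3.45² = 1.3174.
T_v = 1.3174 corresponds to the U > 60% branch:
U = 1 − 10^((1.781 − T_v)/0.933)/100 = 0.9686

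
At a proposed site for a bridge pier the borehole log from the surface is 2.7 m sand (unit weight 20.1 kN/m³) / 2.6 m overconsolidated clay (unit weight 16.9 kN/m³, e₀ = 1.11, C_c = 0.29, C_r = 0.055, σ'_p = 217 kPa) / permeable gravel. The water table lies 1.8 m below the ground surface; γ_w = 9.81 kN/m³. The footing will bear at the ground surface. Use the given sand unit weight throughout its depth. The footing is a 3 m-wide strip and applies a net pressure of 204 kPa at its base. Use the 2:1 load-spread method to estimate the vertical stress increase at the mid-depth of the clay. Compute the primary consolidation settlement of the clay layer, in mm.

Mid-depth of clay below the ground surface: z = 2.7 + 2.6/2 = 4 m.
Total vertical stress at mid-clay: σ_v = 20.1×2.7 + 16.9×1.3 = 76.24 kPa.
Pore pressure: u = 9.81×(4 − 1.8) = 21.582 kPa.
Initial effective stress: σ'_0 = σ_v − u = 76.24 − 21.582 = 54.658 kPa.
Stress increase at mid-clay by the 2:1 spreading method:
Δσ = qB/(B+z) = 204×3/(3+4) = 87.429 kPa
Final effective stress: σ'_f = 54.658 + 87.429 = 142.09 kPa.
σ'_f = 142.09 ≤ σ'_p = 217 kPa, so the clay remains overconsolidated and only the recompression index applies:
S_c = C_r·H/(1+e₀)·log₁₀(σ'_f/σ'_0) = 0.055×2.6/2.11×log₁₀(142.09/54.658)
    = 0.067771 × 0.41491 = 0.02812 m

S_c ≈ 28.1 mm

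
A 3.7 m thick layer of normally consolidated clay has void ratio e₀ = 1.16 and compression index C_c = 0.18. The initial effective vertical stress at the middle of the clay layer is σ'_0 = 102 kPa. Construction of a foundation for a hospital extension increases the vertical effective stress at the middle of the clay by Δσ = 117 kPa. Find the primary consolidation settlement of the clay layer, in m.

S_c ≈ 0.102 m

Final effective stress: σ'_f = σ'_0 + Δσ = 102 + 117 = 219 kPa.
Normally consolidated clay, so the full stress increment lies on the virgin compression line:
S_c = C_c·H/(1+e₀)·log₁₀(σ'_f/σ'_0) = 0.18×3.7/(1+1.16)×log₁₀(219/102)
    = 0.30833 × 0.33184 = 0.1023 m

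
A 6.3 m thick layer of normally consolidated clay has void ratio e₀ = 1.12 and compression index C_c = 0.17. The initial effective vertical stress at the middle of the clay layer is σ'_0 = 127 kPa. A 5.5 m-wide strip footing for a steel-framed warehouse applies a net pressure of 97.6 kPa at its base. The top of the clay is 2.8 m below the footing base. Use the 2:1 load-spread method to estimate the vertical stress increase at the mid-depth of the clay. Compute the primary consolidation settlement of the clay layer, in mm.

S_c ≈ 68.9 mm

Mid-depth of clay below the footing base: z = 2.8 + 6.3/2 = 5.95 m.
Stress increase at mid-clay by the 2:1 spreading method:
Δσ = qB/(B+z) = 97.6×5.5/(5.5+5.95) = 46.882 kPa
Final effective stress: σ'_f = σ'_0 + Δσ = 127 + 46.882 = 173.88 kPa.
Normally consolidated clay, so the full stress increment lies on the virgin compression line:
S_c = C_c·H/(1+e₀)·log₁₀(σ'_f/σ'_0) = 0.17×6.3/(1+1.12)×log₁₀(173.88/127)
    = 0.50519 × 0.13645 = 0.06893 m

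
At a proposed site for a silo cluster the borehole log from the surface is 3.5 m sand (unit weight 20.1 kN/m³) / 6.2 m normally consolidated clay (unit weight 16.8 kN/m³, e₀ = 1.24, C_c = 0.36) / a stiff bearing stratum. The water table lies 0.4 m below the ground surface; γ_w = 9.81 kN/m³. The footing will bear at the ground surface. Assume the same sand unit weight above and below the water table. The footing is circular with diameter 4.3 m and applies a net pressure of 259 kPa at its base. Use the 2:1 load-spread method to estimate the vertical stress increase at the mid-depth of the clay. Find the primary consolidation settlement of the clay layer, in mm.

Mid-depth of clay below the ground surface: z = 3.5 + 6.2/2 = 6.6 m.
Total vertical stress at mid-clay: σ_v = 20.1×3.5 + 16.8×3.1 = 122.43 kPa.
Pore pressure: u = 9.81×(6.6 − 0.4) = 60.822 kPa.
Initial effective stress: σ'_0 = σ_v − u = 122.43 − 60.822 = 61.608 kPa.
Stress increase at mid-clay by the 2:1 spreading method:
Δσ ≈ qD²/(D+z)² = 259×4.3²/(4.3+6.6)² = 40.307 kPa
Final effective stress: σ'_f = σ'_0 + Δσ = 61.608 + 40.307 = 101.91 kPa.
Normally consolidated clay, so the full stress increment lies on the virgin compression line:
S_c = C_c·H/(1+e₀)·log₁₀(σ'_f/σ'_0) = 0.36×6.2/(1+1.24)×log₁₀(101.91/61.608)
    = 0.99643 × 0.21858 = 0.2178 m

S_c ≈ 218 mm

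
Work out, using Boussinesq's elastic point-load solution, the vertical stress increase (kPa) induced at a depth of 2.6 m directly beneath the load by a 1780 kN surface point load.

Δσ_z ≈ 126 kPa

Boussinesq vertical stress below a point load on an elastic half-space:
Δσ_z = 3P/(2πz²) · [1 + (r/z)²]^(−5/2)
r/z = 0/2.6 = 0; [1+(r/z)²]^(−5/2) = 1.
Δσ_z = 3×1780/(2π×2.6²) × 1 = 125.72 × 1 = 125.7 kPa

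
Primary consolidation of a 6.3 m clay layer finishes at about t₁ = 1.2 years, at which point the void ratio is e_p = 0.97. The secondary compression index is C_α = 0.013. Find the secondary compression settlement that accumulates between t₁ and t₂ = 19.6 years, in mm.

Secondary compression: S_s = C_α·H/(1+e_p)·log₁₀(t₂/t₁)
S_s = 0.013×6.3/(1+0.97)×log₁₀(19.6/1.2)
    = 0.04157 × 1.213 = 0.05043 m

S_s ≈ 50.4 mm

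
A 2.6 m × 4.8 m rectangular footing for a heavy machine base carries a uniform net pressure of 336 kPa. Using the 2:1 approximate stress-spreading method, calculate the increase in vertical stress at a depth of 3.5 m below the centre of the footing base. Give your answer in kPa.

By the 2:1 method the load spreads at 1 horizontal : 2 vertical, so at depth z the loaded area has grown by z in each plan dimension:
Δσ = qBL/((B+z)(L+z)) = 336×2.6×4.8/((2.6+3.5)(4.8+3.5)) = 82.822 kPa

Δσ_z ≈ 82.8 kPa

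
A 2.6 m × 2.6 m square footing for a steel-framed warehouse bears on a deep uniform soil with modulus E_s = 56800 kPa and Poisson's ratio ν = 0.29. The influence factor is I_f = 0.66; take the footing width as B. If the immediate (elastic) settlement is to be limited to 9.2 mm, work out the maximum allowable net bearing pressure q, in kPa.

q ≈ 332 kPa

S_e = q·B·(1−ν²)/E_s · I_f  ⇒  q = S_e·E_s / (B·(1−ν²)·I_f).
q = 0.0092 × 56800 / (2.6 × 0.9159 × 0.66) = 332.5 kPa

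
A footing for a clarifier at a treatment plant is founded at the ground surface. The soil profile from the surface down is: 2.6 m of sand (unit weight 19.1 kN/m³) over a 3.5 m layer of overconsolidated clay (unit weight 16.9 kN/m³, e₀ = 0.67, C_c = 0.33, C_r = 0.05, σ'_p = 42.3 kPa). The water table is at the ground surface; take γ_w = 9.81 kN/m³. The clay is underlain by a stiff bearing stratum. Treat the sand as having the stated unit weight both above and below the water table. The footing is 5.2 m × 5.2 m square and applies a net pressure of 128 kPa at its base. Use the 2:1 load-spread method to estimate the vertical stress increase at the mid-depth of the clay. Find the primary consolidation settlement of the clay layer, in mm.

Mid-depth of clay below the ground surface: z = 2.6 + 3.5/2 = 4.35 m.
Total vertical stress at mid-clay: σ_v = 19.1×2.6 + 16.9×1.75 = 79.235 kPa.
Pore pressure: u = 9.81×(4.35 − 0) = 42.673 kPa.
Initial effective stress: σ'_0 = σ_v − u = 79.235 − 42.673 = 36.562 kPa.
Stress increase at mid-clay by the 2:1 spreading method:
Δσ = qBL/((B+z)(L+z)) = 128×5.2×5.2/((5.2+4.35)(5.2+4.35)) = 37.95 kPa
Final effective stress: σ'_f = 36.562 + 37.95 = 74.512 kPa.
σ'_f = 74.512 > σ'_p = 42.3 kPa, so the stress path crosses the preconsolidation pressure — recompression up to σ'_p, then virgin compression beyond:
S_c = H/(1+e₀)·[C_r·log₁₀(σ'_p/σ'_0) + C_c·log₁₀(σ'_f/σ'_p)]
    = 3.5/1.67 × [0.05×log₁₀(42.3/36.562) + 0.33×log₁₀(74.512/42.3)]
    = 2.0958 × [0.0031655 + 0.081142] = 0.1767 m

S_c ≈ 177 mm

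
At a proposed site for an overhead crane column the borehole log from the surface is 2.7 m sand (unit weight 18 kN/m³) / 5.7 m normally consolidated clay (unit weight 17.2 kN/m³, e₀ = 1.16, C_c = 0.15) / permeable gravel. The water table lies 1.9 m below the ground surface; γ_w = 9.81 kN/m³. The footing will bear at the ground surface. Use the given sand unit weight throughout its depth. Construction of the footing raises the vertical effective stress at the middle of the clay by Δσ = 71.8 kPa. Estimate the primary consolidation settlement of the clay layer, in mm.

Mid-depth of clay below the ground surface: z = 2.7 + 5.7/2 = 5.55 m.
Total vertical stress at mid-clay: σ_v = 18×2.7 + 17.2×2.85 = 97.62 kPa.
Pore pressure: u = 9.81×(5.55 − 1.9) = 35.806 kPa.
Initial effective stress: σ'_0 = σ_v − u = 97.62 − 35.806 = 61.814 kPa.
Final effective stress: σ'_f = σ'_0 + Δσ = 61.814 + 71.8 = 133.61 kPa.
Normally consolidated clay, so the full stress increment lies on the virgin compression line:
S_c = C_c·H/(1+e₀)·log₁₀(σ'_f/σ'_0) = 0.15×5.7/(1+1.16)×log₁₀(133.61/61.814)
    = 0.39583 × 0.33475 = 0.1325 m

S_c ≈ 133 mm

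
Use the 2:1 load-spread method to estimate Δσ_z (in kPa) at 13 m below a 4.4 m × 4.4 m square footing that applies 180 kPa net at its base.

By the 2:1 method the load spreads at 1 horizontal : 2 vertical, so at depth z the loaded area has grown by z in each plan dimension:
Δσ = qBL/((B+z)(L+z)) = 180×4.4×4.4/((4.4+13)(4.4+13)) = 11.51 kPa

Δσ_z ≈ 11.5 kPa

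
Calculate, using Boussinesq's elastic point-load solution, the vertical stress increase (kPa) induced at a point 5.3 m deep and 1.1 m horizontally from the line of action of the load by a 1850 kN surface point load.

Boussinesq vertical stress below a point load on an elastic half-space:
Δσ_z = 3P/(2πz²) · [1 + (r/z)²]^(−5/2)
r/z = 1.1/5.3 = 0.20755; [1+(r/z)²]^(−5/2) = 0.89993.
Δσ_z = 3×1850/(2π×5.3²) × 0.89993 = 31.446 × 0.89993 = 28.3 kPa

Δσ_z ≈ 28.3 kPa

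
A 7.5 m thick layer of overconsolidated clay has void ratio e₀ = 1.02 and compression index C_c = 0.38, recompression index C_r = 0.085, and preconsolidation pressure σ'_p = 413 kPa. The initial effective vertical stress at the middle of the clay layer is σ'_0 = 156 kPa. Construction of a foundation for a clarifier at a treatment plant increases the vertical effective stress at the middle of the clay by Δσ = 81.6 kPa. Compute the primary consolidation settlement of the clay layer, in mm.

Final effective stress: σ'_f = 156 + 81.6 = 237.6 kPa.
σ'_f = 237.6 ≤ σ'_p = 413 kPa, so the clay remains overconsolidated and only the recompression index applies:
S_c = C_r·H/(1+e₀)·log₁₀(σ'_f/σ'_0) = 0.085×7.5/2.02×log₁₀(237.6/156)
    = 0.3156 × 0.18272 = 0.05767 m

S_c ≈ 57.7 mm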